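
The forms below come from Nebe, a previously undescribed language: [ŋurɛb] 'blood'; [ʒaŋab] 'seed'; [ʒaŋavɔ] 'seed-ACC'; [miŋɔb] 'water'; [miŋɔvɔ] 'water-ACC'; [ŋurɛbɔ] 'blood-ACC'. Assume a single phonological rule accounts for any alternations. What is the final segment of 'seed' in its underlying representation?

The stem for 'seed' ends in [b] in [ʒaŋab] but [v] in [ʒaŋavɔ].
If /b/ were underlying and a rule turned it into [v] before the ACC suffix, 'blood' would also alternate; but it has [b] in both [ŋurɛb] and [ŋurɛbɔ].
The underlying segment must be /v/; voiced fricatives become stops word-finally, yielding [b] there.

/v/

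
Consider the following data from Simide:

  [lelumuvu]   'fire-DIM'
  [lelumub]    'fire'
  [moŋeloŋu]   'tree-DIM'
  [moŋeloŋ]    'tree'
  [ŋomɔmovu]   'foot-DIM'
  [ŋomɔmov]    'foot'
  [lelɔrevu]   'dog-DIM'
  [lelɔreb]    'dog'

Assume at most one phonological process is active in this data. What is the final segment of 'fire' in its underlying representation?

In [lelumuvu] and [lelumub] the final segment of 'fire' alternates: [v] ~ [b].
If /v/ were underlying and a rule turned it into [b] in isolation, 'foot' would also alternate; but it has [v] in both [ŋomɔmovu] and [ŋomɔmov].
The alternation reflects intervocalic spirantization: voiced stops become fricatives between vowels. /b/ is underlying.

/b/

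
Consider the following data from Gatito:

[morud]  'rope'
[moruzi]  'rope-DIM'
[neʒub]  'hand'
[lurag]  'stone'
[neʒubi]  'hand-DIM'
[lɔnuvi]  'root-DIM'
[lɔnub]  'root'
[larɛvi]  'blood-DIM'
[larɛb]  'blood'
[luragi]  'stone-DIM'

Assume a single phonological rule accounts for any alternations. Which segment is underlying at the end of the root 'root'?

'root' shows [v] ~ [b] at the end of the stem ([lɔnuvi] vs [lɔnub]).
The stem 'hand' ([neʒubi], [neʒub]) shows [b] unchanged in both environments, so [b] cannot be basic with [v] derived before the DIM suffix.
The alternation reflects word-final hardening: voiced fricatives become stops word-finally. /v/ is underlying.

/v/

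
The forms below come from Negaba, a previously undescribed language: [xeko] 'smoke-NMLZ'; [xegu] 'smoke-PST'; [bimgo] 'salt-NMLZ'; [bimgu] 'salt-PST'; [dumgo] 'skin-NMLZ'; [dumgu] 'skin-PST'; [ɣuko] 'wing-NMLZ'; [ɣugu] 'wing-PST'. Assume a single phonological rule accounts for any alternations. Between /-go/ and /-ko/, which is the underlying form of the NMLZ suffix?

The NMLZ morpheme has two allomorphs, [-go] and [-ko].
The PST suffix, which begins with [g], is invariant after every stem; so [g] is not altered by any rule here.
The NMLZ suffix is therefore /-ko/ underlyingly, with post-nasal voicing: voiceless stops become voiced after a nasal.

/-ko/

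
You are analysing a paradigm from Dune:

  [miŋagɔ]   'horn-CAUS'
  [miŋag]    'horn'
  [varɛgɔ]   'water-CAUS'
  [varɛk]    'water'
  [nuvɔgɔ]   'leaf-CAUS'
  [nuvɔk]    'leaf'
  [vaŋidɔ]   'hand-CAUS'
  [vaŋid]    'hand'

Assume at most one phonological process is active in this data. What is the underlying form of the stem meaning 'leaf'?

The root 'leaf' surfaces as [nuvɔgɔ] and [nuvɔk], with a stem-final [g] ~ [k] alternation.
If /g/ were underlying and a rule turned it into [k] in isolation, 'horn' would also alternate; but it has [g] in both [miŋagɔ] and [miŋag].
So /k/ is underlying, and a rule of intervocalic voicing — voiceless stops become voiced between vowels — gives [g].

/nuvɔk/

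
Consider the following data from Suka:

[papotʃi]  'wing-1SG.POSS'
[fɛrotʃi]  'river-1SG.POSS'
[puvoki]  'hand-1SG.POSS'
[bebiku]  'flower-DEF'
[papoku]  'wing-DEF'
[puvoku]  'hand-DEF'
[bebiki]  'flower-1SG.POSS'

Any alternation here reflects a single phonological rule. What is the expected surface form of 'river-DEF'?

In [papotʃi] and [papoku] the final segment of 'wing' alternates: [tʃ] ~ [k].
The stem 'hand' ([puvoki], [puvoku]) shows [k] unchanged in both environments, so [k] cannot be basic with [tʃ] derived before the 1SG.POSS suffix.
The underlying segment must be /tʃ/; palato-alveolar /tʃ/ becomes [k] when no front vowel follows, yielding [k] there.
The one attested form of 'river', [fɛrotʃi], shows underlying /fɛrotʃ/. Applying the same rule when no front vowel follows gives [fɛroku].

[fɛroku]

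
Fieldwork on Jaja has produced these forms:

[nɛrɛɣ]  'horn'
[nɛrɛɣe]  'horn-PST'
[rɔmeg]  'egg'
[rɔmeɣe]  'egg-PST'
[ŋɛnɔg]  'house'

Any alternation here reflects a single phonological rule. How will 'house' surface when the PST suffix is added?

The root 'egg' surfaces as [rɔmeg] and [rɔmeɣe], with a stem-final [g] ~ [ɣ] alternation.
If /ɣ/ were underlying and a rule turned it into [g] in isolation, 'horn' would also alternate; but it has [ɣ] in both [nɛrɛɣ] and [nɛrɛɣe].
The underlying segment must be /g/; voiced stops become fricatives between vowels, yielding [ɣ] there.
The one attested form of 'house', [ŋɛnɔg], shows underlying /ŋɛnɔg/. Applying the same rule between vowels gives [ŋɛnɔɣe].

[ŋɛnɔɣe]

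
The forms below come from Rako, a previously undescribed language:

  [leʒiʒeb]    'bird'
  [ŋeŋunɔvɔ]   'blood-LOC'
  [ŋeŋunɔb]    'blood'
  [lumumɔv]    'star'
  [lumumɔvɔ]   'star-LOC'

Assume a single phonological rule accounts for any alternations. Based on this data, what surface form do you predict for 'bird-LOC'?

In [ŋeŋunɔb] and [ŋeŋunɔvɔ] the final segment of 'blood' alternates: [b] ~ [v].
Compare 'star', with invariant [v] in [lumumɔv] and [lumumɔvɔ]: an analysis with underlying /v/ and a rule producing [b] in isolation would wrongly predict alternation here too.
Therefore /b/ is basic and [v] is derived by intervocalic spirantization (voiced stops become fricatives between vowels).
From [leʒiʒeb] the stem 'bird' is /leʒiʒeb/; between vowels this yields [leʒiʒevɔ].

[leʒiʒevɔ]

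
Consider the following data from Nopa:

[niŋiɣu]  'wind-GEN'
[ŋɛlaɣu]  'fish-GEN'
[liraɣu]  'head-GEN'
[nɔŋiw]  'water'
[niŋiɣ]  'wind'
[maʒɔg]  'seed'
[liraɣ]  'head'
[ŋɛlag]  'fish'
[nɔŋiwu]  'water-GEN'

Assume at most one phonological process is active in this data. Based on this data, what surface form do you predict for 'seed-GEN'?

[maʒɔɣu]

'fish' shows [g] ~ [ɣ] at the end of the stem ([ŋɛlag] vs [ŋɛlaɣu]).
Compare 'wind', with invariant [ɣ] in [niŋiɣ] and [niŋiɣu]: an analysis with underlying /ɣ/ and a rule producing [g] in isolation would wrongly predict alternation here too.
Therefore /g/ is basic and [ɣ] is derived by intervocalic spirantization (voiced stops become fricatives between vowels).
The one attested form of 'seed', [maʒɔg], shows underlying /maʒɔg/. Applying the same rule between vowels gives [maʒɔɣu].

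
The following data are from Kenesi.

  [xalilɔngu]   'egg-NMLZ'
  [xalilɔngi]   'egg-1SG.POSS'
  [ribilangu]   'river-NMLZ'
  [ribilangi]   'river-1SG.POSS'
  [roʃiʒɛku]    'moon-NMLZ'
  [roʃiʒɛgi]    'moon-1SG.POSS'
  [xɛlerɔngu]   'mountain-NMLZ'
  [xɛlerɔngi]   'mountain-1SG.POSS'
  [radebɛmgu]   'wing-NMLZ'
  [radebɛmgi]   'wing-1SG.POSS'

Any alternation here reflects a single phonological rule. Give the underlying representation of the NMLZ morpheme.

The NMLZ suffix surfaces as [-gu] and [-ku], depending on the final segment of the stem.
The 1SG.POSS suffix, which begins with [g], is invariant after every stem; so [g] is not altered by any rule here.
The NMLZ suffix is therefore /-ku/ underlyingly, with post-nasal voicing: voiceless stops become voiced after a nasal.

/-ku/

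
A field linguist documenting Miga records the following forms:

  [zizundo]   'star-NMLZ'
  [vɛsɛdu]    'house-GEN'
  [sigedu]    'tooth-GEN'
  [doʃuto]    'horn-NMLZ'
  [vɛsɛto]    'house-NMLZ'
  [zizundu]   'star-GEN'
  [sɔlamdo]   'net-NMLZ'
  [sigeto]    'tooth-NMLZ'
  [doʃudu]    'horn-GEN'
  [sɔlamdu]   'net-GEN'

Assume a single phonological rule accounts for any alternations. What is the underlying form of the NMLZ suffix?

/-to/

The NMLZ suffix surfaces as [-do] and [-to], depending on the final segment of the stem.
By contrast the GEN suffix keeps its initial [d] throughout — that segment must be underlying.
So the underlying form is /-to/, and voiceless stops become voiced after a nasal.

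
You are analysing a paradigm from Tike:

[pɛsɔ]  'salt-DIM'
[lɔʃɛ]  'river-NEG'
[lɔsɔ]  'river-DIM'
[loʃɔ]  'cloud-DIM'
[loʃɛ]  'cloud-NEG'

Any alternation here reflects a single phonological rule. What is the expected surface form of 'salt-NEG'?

The stem for 'river' ends in [ʃ] in [lɔʃɛ] but [s] in [lɔsɔ].
Compare 'cloud', with invariant [ʃ] in [loʃɛ] and [loʃɔ]: an analysis with underlying /ʃ/ and a rule producing [s] before the DIM suffix would wrongly predict alternation here too.
So /s/ is underlying, and a rule of palatalization before a front vowel — /s/ becomes palato-alveolar [ʃ] before a front vowel — gives [ʃ].
From [pɛsɔ] the stem 'salt' is /pɛs/; before a front vowel this yields [pɛʃɛ].

[pɛʃɛ]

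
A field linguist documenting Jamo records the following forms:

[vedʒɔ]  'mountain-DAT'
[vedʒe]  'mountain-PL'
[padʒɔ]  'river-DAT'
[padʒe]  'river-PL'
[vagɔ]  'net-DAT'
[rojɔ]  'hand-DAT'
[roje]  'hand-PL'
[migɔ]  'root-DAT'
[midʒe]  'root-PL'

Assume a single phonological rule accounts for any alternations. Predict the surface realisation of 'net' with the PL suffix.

[vadʒe]

In [migɔ] and [midʒe] the final segment of 'root' alternates: [g] ~ [dʒ].
But 'mountain' keeps [dʒ] in both environments ([vedʒɔ], [vedʒe]), so there is no rule changing /dʒ/ to [g] before the DAT suffix.
Therefore /g/ is basic and [dʒ] is derived by palatalization before a front vowel (/g/ becomes palato-alveolar [dʒ] before a front vowel).
The one attested form of 'net', [vagɔ], shows underlying /vag/. Applying the same rule before a front vowel gives [vadʒe].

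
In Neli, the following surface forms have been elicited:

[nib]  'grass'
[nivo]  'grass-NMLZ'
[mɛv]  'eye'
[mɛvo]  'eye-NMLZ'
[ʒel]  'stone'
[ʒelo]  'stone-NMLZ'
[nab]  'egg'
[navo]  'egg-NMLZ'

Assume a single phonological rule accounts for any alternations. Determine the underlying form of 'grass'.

/nib/

The stem for 'grass' ends in [b] in [nib] but [v] in [nivo].
The stem 'eye' ([mɛv], [mɛvo]) shows [v] unchanged in both environments, so [v] cannot be basic with [b] derived in isolation.
Therefore /b/ is basic and [v] is derived by intervocalic spirantization (voiced stops become fricatives between vowels).
So 'grass' = /nib/.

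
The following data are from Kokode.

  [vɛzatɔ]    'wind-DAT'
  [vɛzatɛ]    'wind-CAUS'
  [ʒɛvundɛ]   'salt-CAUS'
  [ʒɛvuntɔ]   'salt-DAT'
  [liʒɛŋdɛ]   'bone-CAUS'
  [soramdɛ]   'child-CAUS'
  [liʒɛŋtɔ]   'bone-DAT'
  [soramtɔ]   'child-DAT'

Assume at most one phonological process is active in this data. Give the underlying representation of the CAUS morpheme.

/-dɛ/

The CAUS suffix surfaces as [-dɛ] and [-tɛ], depending on the final segment of the stem.
By contrast the DAT suffix keeps its initial [t] throughout — that segment must be underlying.
So the underlying form is /-dɛ/, and voiced stops become voiceless after a vowel.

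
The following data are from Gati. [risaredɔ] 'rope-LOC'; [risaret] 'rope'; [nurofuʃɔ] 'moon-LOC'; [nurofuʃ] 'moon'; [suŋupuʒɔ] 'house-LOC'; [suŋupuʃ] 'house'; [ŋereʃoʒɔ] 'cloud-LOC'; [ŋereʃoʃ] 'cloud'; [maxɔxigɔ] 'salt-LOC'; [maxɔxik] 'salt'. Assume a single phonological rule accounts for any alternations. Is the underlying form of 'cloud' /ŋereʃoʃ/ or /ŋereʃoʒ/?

The stem for 'cloud' ends in [ʒ] in [ŋereʃoʒɔ] but [ʃ] in [ŋereʃoʃ].
The stem 'moon' ([nurofuʃɔ], [nurofuʃ]) shows [ʃ] unchanged in both environments, so [ʃ] cannot be basic with [ʒ] derived before the LOC suffix.
So /ʒ/ is underlying, and a rule of word-final obstruent devoicing — voiced obstruents become voiceless word-finally — gives [ʃ].

/ŋereʃoʒ/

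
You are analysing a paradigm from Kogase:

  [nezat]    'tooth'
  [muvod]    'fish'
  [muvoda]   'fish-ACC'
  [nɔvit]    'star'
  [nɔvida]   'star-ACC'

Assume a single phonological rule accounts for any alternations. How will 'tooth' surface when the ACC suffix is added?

[nezada]

'star' shows [t] ~ [d] at the end of the stem ([nɔvit] vs [nɔvida]).
Compare 'fish', with invariant [d] in [muvod] and [muvoda]: an analysis with underlying /d/ and a rule producing [t] in isolation would wrongly predict alternation here too.
The underlying segment must be /t/; voiceless stops become voiced between vowels, yielding [d] there.
The one attested form of 'tooth', [nezat], shows underlying /nezat/. Applying the same rule between vowels gives [nezada].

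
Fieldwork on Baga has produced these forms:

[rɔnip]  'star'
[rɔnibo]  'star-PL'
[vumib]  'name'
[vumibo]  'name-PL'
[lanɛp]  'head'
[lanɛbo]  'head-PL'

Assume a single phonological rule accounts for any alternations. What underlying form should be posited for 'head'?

/lanɛp/

In [lanɛp] and [lanɛbo] the final segment of 'head' alternates: [p] ~ [b].
If /b/ were underlying and a rule turned it into [p] in isolation, 'name' would also alternate; but it has [b] in both [vumib] and [vumibo].
So /p/ is underlying, and a rule of intervocalic voicing — voiceless stops become voiced between vowels — gives [b].
Hence 'head' is /lanɛp/ underlyingly.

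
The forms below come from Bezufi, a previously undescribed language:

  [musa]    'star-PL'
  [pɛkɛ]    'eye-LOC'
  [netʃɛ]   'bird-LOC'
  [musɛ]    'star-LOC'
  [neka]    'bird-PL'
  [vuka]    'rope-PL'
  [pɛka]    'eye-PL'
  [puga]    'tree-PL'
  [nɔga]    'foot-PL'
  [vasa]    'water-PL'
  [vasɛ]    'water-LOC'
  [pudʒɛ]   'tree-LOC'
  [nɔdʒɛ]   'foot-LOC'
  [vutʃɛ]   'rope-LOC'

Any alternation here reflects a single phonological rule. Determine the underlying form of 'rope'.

/vutʃ/

In [vutʃɛ] and [vuka] the final segment of 'rope' alternates: [tʃ] ~ [k].
But 'eye' keeps [k] in both environments ([pɛkɛ], [pɛka]), so there is no rule changing /k/ to [tʃ] before the LOC suffix.
So /tʃ/ is underlying, and a rule of depalatalization — palato-alveolar /tʃ/ and /dʒ/ become [k] and [g] when no front vowel follows — gives [k].
So 'rope' = /vutʃ/.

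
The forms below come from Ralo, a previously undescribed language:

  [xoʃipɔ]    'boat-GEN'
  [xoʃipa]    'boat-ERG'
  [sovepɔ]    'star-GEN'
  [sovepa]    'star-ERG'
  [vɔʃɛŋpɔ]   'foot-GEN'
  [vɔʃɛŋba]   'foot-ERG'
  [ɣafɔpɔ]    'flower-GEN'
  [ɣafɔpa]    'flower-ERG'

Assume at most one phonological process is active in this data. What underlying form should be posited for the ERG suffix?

/-ba/

The ERG morpheme has two allomorphs, [-ba] and [-pa].
The GEN suffix, which begins with [p], is invariant after every stem; so [p] is not altered by any rule here.
The ERG suffix is therefore /-ba/ underlyingly, with post-vocalic devoicing: voiced stops become voiceless after a vowel.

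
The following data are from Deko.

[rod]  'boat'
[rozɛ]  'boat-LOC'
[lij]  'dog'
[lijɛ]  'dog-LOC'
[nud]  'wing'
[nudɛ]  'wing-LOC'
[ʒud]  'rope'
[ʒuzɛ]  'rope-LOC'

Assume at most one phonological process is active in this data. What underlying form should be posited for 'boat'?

/roz/

'boat' shows [d] ~ [z] at the end of the stem ([rod] vs [rozɛ]).
Compare 'wing', with invariant [d] in [nud] and [nudɛ]: an analysis with underlying /d/ and a rule producing [z] before the LOC suffix would wrongly predict alternation here too.
The alternation reflects word-final hardening: voiced fricatives become stops word-finally. /z/ is underlying.
Hence 'boat' is /roz/ underlyingly.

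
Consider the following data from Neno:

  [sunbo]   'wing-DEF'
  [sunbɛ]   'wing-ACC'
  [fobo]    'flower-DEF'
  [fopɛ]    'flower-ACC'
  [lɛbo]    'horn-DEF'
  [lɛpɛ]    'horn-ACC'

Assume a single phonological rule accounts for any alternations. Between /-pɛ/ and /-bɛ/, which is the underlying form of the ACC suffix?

/-pɛ/

The ACC morpheme has two allomorphs, [-bɛ] and [-pɛ].
By contrast the DEF suffix keeps its initial [b] throughout — that segment must be underlying.
So the underlying form is /-pɛ/, and voiceless stops become voiced after a nasal.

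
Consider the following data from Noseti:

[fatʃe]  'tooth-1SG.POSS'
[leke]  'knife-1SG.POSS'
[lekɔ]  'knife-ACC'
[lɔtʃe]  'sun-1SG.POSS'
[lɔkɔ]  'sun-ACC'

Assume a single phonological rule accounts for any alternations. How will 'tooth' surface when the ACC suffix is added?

[fakɔ]

In [lɔtʃe] and [lɔkɔ] the final segment of 'sun' alternates: [tʃ] ~ [k].
The stem 'knife' ([leke], [lekɔ]) shows [k] unchanged in both environments, so [k] cannot be basic with [tʃ] derived before the 1SG.POSS suffix.
The underlying segment must be /tʃ/; palato-alveolar /tʃ/ becomes [k] when no front vowel follows, yielding [k] there.
From [fatʃe] the stem 'tooth' is /fatʃ/; when no front vowel follows this yields [fakɔ].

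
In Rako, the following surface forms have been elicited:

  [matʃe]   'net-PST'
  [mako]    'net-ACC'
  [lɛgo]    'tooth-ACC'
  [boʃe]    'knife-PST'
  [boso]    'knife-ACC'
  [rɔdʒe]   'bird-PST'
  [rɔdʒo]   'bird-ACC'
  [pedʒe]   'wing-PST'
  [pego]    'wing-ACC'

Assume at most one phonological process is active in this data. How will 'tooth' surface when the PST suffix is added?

The root 'wing' surfaces as [pedʒe] and [pego], with a stem-final [dʒ] ~ [g] alternation.
Compare 'bird', with invariant [dʒ] in [rɔdʒe] and [rɔdʒo]: an analysis with underlying /dʒ/ and a rule producing [g] before the ACC suffix would wrongly predict alternation here too.
So /g/ is underlying, and a rule of palatalization before a front vowel — /k/, /g/ and /s/ become palato-alveolar [tʃ], [dʒ] and [ʃ] before a front vowel — gives [dʒ].
From [lɛgo] the stem 'tooth' is /lɛg/; before a front vowel this yields [lɛdʒe].

[lɛdʒe]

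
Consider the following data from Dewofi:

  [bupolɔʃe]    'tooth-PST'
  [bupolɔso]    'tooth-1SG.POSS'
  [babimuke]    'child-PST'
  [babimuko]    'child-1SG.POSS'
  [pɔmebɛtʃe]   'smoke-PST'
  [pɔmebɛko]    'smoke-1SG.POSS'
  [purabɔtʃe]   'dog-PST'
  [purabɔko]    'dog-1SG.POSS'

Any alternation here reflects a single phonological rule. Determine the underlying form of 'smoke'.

In [pɔmebɛtʃe] and [pɔmebɛko] the final segment of 'smoke' alternates: [tʃ] ~ [k].
If /k/ were underlying and a rule turned it into [tʃ] before the PST suffix, 'child' would also alternate; but it has [k] in both [babimuke] and [babimuko].
The underlying segment must be /tʃ/; palato-alveolar /tʃ/ and /ʃ/ become [k] and [s] when no front vowel follows, yielding [k] there.

/pɔmebɛtʃ/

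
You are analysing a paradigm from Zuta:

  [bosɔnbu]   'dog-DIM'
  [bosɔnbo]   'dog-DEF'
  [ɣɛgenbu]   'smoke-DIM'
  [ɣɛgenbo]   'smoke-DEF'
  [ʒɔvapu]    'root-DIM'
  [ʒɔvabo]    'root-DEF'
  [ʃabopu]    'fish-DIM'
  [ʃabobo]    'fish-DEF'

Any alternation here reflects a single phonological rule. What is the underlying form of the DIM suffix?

The DIM morpheme has two allomorphs, [-bu] and [-pu].
By contrast the DEF suffix keeps its initial [b] throughout — that segment must be underlying.
So the underlying form is /-pu/, and voiceless stops become voiced after a nasal.

/-pu/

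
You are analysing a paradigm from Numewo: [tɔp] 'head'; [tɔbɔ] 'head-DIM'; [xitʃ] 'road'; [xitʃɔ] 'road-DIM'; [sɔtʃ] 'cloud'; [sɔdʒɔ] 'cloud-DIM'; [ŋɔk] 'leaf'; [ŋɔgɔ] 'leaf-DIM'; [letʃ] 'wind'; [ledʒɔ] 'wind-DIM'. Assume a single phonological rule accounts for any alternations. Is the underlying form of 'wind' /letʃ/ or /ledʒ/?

In [letʃ] and [ledʒɔ] the final segment of 'wind' alternates: [tʃ] ~ [dʒ].
If /tʃ/ were underlying and a rule turned it into [dʒ] before the DIM suffix, 'road' would also alternate; but it has [tʃ] in both [xitʃ] and [xitʃɔ].
Therefore /dʒ/ is basic and [tʃ] is derived by word-final obstruent devoicing (voiced obstruents become voiceless word-finally).

/ledʒ/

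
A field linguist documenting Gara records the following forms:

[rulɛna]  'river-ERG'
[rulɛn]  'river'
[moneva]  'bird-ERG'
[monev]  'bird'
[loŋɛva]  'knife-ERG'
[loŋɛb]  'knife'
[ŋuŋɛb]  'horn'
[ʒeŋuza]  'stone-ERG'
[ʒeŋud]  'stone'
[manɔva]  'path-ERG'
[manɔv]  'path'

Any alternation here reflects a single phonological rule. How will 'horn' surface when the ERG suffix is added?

[ŋuŋɛva]

In [loŋɛva] and [loŋɛb] the final segment of 'knife' alternates: [v] ~ [b].
If /v/ were underlying and a rule turned it into [b] in isolation, 'bird' would also alternate; but it has [v] in both [moneva] and [monev].
So /b/ is underlying, and a rule of intervocalic spirantization — voiced stops become fricatives between vowels — gives [v].
From [ŋuŋɛb] the stem 'horn' is /ŋuŋɛb/; between vowels this yields [ŋuŋɛva].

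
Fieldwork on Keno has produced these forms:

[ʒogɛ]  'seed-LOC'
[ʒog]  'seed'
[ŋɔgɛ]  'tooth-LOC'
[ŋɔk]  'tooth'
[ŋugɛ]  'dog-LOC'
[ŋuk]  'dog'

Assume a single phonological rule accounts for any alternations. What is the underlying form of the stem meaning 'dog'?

The root 'dog' surfaces as [ŋugɛ] and [ŋuk], with a stem-final [g] ~ [k] alternation.
If /g/ were underlying and a rule turned it into [k] in isolation, 'seed' would also alternate; but it has [g] in both [ʒogɛ] and [ʒog].
Therefore /k/ is basic and [g] is derived by intervocalic voicing (voiceless stops become voiced between vowels).
So 'dog' = /ŋuk/.

/ŋuk/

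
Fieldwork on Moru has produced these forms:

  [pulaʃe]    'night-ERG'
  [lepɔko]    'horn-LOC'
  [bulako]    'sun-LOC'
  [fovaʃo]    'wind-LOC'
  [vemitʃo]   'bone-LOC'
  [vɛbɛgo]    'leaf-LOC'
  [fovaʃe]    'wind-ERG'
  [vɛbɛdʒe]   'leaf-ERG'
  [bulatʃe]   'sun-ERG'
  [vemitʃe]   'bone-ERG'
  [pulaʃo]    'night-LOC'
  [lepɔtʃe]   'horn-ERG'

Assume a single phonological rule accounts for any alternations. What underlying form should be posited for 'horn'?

/lepɔk/

'horn' shows [tʃ] ~ [k] at the end of the stem ([lepɔtʃe] vs [lepɔko]).
But 'bone' keeps [tʃ] in both environments ([vemitʃe], [vemitʃo]), so there is no rule changing /tʃ/ to [k] before the LOC suffix.
So /k/ is underlying, and a rule of palatalization before a front vowel — /k/ and /g/ become palato-alveolar [tʃ] and [dʒ] before a front vowel — gives [tʃ].
Hence 'horn' is /lepɔk/ underlyingly.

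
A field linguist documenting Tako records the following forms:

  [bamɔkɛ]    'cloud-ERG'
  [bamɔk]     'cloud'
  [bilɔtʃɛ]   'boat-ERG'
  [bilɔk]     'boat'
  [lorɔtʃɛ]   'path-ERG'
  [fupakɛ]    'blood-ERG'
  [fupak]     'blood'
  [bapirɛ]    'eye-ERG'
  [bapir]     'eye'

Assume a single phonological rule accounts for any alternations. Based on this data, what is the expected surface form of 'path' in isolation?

'boat' shows [tʃ] ~ [k] at the end of the stem ([bilɔtʃɛ] vs [bilɔk]).
If /k/ were underlying and a rule turned it into [tʃ] before the ERG suffix, 'cloud' would also alternate; but it has [k] in both [bamɔkɛ] and [bamɔk].
So /tʃ/ is underlying, and a rule of depalatalization — palato-alveolar /tʃ/ becomes [k] when no front vowel follows — gives [k].
From [lorɔtʃɛ] the stem 'path' is /lorɔtʃ/; when no front vowel follows this yields [lorɔk].

[lorɔk]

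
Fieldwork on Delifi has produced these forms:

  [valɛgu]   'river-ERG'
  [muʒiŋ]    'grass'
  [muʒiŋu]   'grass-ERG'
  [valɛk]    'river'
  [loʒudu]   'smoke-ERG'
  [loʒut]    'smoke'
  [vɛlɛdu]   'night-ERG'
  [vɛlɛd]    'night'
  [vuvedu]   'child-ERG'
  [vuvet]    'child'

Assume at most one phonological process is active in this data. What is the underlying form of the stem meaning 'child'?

/vuvet/

The stem for 'child' ends in [t] in [vuvet] but [d] in [vuvedu].
The stem 'night' ([vɛlɛd], [vɛlɛdu]) shows [d] unchanged in both environments, so [d] cannot be basic with [t] derived in isolation.
So /t/ is underlying, and a rule of intervocalic voicing — voiceless stops become voiced between vowels — gives [d].
The underlying form of 'child' is therefore /vuvet/.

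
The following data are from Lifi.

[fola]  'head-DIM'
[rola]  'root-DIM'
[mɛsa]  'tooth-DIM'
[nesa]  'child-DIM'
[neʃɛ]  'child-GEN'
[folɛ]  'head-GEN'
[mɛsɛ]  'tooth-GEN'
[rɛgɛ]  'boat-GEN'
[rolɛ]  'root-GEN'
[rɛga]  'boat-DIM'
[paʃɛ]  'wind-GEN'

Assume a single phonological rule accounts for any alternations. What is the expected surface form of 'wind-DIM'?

The stem for 'child' ends in [s] in [nesa] but [ʃ] in [neʃɛ].
The stem 'tooth' ([mɛsa], [mɛsɛ]) shows [s] unchanged in both environments, so [s] cannot be basic with [ʃ] derived before the GEN suffix.
The underlying segment must be /ʃ/; palato-alveolar /ʃ/ becomes [s] when no front vowel follows, yielding [s] there.
From [paʃɛ] the stem 'wind' is /paʃ/; when no front vowel follows this yields [pasa].

[pasa]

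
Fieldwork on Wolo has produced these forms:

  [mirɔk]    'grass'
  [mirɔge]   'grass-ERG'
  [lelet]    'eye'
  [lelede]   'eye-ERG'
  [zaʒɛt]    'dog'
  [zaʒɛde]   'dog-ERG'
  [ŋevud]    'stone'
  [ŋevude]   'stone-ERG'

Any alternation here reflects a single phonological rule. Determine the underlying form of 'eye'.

/lelet/

In [lelet] and [lelede] the final segment of 'eye' alternates: [t] ~ [d].
But 'stone' keeps [d] in both environments ([ŋevud], [ŋevude]), so there is no rule changing /d/ to [t] in isolation.
Therefore /t/ is basic and [d] is derived by intervocalic voicing (voiceless stops become voiced between vowels).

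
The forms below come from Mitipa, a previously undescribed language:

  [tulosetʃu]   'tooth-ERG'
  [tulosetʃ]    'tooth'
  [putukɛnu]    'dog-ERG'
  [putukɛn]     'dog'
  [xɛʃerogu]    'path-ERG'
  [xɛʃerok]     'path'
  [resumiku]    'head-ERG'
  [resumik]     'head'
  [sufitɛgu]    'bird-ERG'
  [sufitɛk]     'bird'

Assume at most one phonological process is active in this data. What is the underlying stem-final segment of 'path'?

/g/

The stem for 'path' ends in [g] in [xɛʃerogu] but [k] in [xɛʃerok].
The stem 'head' ([resumiku], [resumik]) shows [k] unchanged in both environments, so [k] cannot be basic with [g] derived before the ERG suffix.
The alternation reflects word-final obstruent devoicing: voiced obstruents become voiceless word-finally. /g/ is underlying.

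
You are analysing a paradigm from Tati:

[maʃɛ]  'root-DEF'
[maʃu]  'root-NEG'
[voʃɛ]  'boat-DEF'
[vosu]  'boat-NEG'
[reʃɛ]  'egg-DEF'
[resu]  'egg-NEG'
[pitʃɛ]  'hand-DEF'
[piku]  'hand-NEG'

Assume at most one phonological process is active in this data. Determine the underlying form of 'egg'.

In [reʃɛ] and [resu] the final segment of 'egg' alternates: [ʃ] ~ [s].
The stem 'root' ([maʃɛ], [maʃu]) shows [ʃ] unchanged in both environments, so [ʃ] cannot be basic with [s] derived before the NEG suffix.
So /s/ is underlying, and a rule of palatalization before a front vowel — /k/ and /s/ become palato-alveolar [tʃ] and [ʃ] before a front vowel — gives [ʃ].

/res/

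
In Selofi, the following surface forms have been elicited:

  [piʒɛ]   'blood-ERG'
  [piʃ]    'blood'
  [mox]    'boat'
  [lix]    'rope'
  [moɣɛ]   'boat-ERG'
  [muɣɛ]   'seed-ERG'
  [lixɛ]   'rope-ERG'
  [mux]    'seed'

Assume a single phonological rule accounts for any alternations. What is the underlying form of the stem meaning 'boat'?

/moɣ/

In [moɣɛ] and [mox] the final segment of 'boat' alternates: [ɣ] ~ [x].
If /x/ were underlying and a rule turned it into [ɣ] before the ERG suffix, 'rope' would also alternate; but it has [x] in both [lixɛ] and [lix].
Therefore /ɣ/ is basic and [x] is derived by word-final obstruent devoicing (voiced obstruents become voiceless word-finally).
The underlying form of 'boat' is therefore /moɣ/.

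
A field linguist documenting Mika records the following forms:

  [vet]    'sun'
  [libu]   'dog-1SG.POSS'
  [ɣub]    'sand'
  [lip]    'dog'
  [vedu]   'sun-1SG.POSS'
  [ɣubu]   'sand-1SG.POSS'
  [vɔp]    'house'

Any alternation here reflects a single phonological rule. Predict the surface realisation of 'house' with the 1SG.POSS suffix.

In [libu] and [lip] the final segment of 'dog' alternates: [b] ~ [p].
If /b/ were underlying and a rule turned it into [p] in isolation, 'sand' would also alternate; but it has [b] in both [ɣubu] and [ɣub].
The alternation reflects intervocalic voicing: voiceless stops become voiced between vowels. /p/ is underlying.
From [vɔp] the stem 'house' is /vɔp/; between vowels this yields [vɔbu].

[vɔbu]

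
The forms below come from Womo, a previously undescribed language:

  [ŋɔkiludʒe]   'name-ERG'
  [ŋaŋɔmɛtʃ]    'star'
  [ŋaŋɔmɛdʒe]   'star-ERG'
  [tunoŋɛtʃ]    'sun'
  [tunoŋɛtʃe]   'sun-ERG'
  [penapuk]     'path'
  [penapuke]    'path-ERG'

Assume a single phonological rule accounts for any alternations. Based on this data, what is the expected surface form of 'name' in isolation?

[ŋɔkilutʃ]

The root 'star' surfaces as [ŋaŋɔmɛtʃ] and [ŋaŋɔmɛdʒe], with a stem-final [tʃ] ~ [dʒ] alternation.
The stem 'sun' ([tunoŋɛtʃ], [tunoŋɛtʃe]) shows [tʃ] unchanged in both environments, so [tʃ] cannot be basic with [dʒ] derived before the ERG suffix.
So /dʒ/ is underlying, and a rule of word-final obstruent devoicing — voiced obstruents become voiceless word-finally — gives [tʃ].
From [ŋɔkiludʒe] the stem 'name' is /ŋɔkiludʒ/; word-finally this yields [ŋɔkilutʃ].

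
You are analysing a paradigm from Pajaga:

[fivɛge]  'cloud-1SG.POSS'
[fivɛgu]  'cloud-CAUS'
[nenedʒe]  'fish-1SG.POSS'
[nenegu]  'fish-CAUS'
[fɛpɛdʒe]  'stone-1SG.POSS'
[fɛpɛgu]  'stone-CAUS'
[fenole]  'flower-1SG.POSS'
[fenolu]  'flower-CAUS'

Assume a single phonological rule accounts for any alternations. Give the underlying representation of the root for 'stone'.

The stem for 'stone' ends in [dʒ] in [fɛpɛdʒe] but [g] in [fɛpɛgu].
If /g/ were underlying and a rule turned it into [dʒ] before the 1SG.POSS suffix, 'cloud' would also alternate; but it has [g] in both [fivɛge] and [fivɛgu].
Therefore /dʒ/ is basic and [g] is derived by depalatalization (palato-alveolar /dʒ/ becomes [g] when no front vowel follows).

/fɛpɛdʒ/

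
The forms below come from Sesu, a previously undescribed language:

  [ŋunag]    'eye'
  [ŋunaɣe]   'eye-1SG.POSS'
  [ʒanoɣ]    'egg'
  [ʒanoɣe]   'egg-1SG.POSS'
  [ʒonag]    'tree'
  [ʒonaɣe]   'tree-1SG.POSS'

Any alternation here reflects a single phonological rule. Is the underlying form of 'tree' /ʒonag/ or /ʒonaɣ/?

/ʒonag/

In [ʒonag] and [ʒonaɣe] the final segment of 'tree' alternates: [g] ~ [ɣ].
Compare 'egg', with invariant [ɣ] in [ʒanoɣ] and [ʒanoɣe]: an analysis with underlying /ɣ/ and a rule producing [g] in isolation would wrongly predict alternation here too.
So /g/ is underlying, and a rule of intervocalic spirantization — voiced stops become fricatives between vowels — gives [ɣ].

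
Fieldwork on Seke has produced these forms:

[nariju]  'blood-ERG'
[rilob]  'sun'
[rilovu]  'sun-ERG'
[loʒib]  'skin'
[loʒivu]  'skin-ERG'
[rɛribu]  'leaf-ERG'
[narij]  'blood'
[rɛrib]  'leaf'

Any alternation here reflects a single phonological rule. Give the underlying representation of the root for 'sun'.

/rilov/

'sun' shows [v] ~ [b] at the end of the stem ([rilovu] vs [rilob]).
If /b/ were underlying and a rule turned it into [v] before the ERG suffix, 'leaf' would also alternate; but it has [b] in both [rɛribu] and [rɛrib].
Therefore /v/ is basic and [b] is derived by word-final hardening (voiced fricatives become stops word-finally).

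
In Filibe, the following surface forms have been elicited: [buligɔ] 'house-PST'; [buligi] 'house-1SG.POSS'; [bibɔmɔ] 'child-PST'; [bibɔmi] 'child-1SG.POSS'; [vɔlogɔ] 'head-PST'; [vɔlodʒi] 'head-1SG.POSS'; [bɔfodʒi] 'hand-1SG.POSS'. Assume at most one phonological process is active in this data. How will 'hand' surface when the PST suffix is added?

'head' shows [g] ~ [dʒ] at the end of the stem ([vɔlogɔ] vs [vɔlodʒi]).
But 'house' keeps [g] in both environments ([buligɔ], [buligi]), so there is no rule changing /g/ to [dʒ] before the 1SG.POSS suffix.
The underlying segment must be /dʒ/; palato-alveolar /dʒ/ becomes [g] when no front vowel follows, yielding [g] there.
The one attested form of 'hand', [bɔfodʒi], shows underlying /bɔfodʒ/. Applying the same rule when no front vowel follows gives [bɔfogɔ].

[bɔfogɔ]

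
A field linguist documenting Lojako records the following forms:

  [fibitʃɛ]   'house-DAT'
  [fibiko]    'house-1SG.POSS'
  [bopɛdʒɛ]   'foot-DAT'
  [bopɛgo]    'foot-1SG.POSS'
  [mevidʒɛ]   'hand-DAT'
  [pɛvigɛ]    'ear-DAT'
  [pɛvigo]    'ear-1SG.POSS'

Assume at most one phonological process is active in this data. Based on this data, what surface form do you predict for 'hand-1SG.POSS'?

In [bopɛdʒɛ] and [bopɛgo] the final segment of 'foot' alternates: [dʒ] ~ [g].
The stem 'ear' ([pɛvigɛ], [pɛvigo]) shows [g] unchanged in both environments, so [g] cannot be basic with [dʒ] derived before the DAT suffix.
The alternation reflects depalatalization: palato-alveolar /tʃ/ and /dʒ/ become [k] and [g] when no front vowel follows. /dʒ/ is underlying.
The one attested form of 'hand', [mevidʒɛ], shows underlying /mevidʒ/. Applying the same rule when no front vowel follows gives [mevigo].

[mevigo]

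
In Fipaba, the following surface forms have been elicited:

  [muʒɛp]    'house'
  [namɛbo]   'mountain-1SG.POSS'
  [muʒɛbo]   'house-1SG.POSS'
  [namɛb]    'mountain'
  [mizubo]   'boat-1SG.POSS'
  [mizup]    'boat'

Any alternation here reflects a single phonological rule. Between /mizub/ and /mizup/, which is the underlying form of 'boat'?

The root 'boat' surfaces as [mizup] and [mizubo], with a stem-final [p] ~ [b] alternation.
Compare 'mountain', with invariant [b] in [namɛb] and [namɛbo]: an analysis with underlying /b/ and a rule producing [p] in isolation would wrongly predict alternation here too.
Therefore /p/ is basic and [b] is derived by intervocalic voicing (voiceless stops become voiced between vowels).

/mizup/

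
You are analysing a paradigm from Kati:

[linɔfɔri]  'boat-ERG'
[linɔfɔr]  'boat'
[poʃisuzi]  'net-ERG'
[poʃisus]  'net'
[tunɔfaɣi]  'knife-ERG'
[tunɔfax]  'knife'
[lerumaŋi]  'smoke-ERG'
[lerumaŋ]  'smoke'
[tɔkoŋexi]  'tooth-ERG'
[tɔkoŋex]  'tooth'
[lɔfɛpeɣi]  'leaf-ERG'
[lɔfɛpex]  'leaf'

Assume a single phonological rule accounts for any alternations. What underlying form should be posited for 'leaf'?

The stem for 'leaf' ends in [ɣ] in [lɔfɛpeɣi] but [x] in [lɔfɛpex].
If /x/ were underlying and a rule turned it into [ɣ] before the ERG suffix, 'tooth' would also alternate; but it has [x] in both [tɔkoŋexi] and [tɔkoŋex].
The alternation reflects word-final obstruent devoicing: voiced obstruents become voiceless word-finally. /ɣ/ is underlying.
Hence 'leaf' is /lɔfɛpeɣ/ underlyingly.

/lɔfɛpeɣ/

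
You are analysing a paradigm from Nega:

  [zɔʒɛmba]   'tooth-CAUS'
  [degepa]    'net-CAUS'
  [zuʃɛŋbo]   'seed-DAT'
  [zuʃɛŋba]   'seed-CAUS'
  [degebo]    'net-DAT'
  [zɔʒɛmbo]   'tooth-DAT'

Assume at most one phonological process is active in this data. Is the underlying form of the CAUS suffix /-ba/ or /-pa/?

/-pa/

The CAUS morpheme has two allomorphs, [-ba] and [-pa].
The DAT suffix, which begins with [b], is invariant after every stem; so [b] is not altered by any rule here.
The CAUS suffix is therefore /-pa/ underlyingly, with post-nasal voicing: voiceless stops become voiced after a nasal.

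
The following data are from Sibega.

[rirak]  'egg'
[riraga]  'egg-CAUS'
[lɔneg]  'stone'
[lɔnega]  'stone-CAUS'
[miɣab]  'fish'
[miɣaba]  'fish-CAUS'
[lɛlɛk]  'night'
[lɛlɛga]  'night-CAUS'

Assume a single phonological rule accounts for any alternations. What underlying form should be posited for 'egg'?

/rirak/

In [rirak] and [riraga] the final segment of 'egg' alternates: [k] ~ [g].
Compare 'stone', with invariant [g] in [lɔneg] and [lɔnega]: an analysis with underlying /g/ and a rule producing [k] in isolation would wrongly predict alternation here too.
So /k/ is underlying, and a rule of intervocalic voicing — voiceless stops become voiced between vowels — gives [g].
The underlying form of 'egg' is therefore /rirak/.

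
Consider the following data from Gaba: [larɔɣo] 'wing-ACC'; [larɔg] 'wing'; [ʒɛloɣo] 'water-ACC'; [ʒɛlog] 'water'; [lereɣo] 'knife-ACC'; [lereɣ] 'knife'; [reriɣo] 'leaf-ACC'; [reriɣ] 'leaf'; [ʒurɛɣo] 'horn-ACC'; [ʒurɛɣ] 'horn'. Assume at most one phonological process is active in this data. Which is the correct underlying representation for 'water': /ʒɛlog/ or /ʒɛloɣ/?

/ʒɛlog/

In [ʒɛloɣo] and [ʒɛlog] the final segment of 'water' alternates: [ɣ] ~ [g].
But 'leaf' keeps [ɣ] in both environments ([reriɣo], [reriɣ]), so there is no rule changing /ɣ/ to [g] in isolation.
Therefore /g/ is basic and [ɣ] is derived by intervocalic spirantization (voiced stops become fricatives between vowels).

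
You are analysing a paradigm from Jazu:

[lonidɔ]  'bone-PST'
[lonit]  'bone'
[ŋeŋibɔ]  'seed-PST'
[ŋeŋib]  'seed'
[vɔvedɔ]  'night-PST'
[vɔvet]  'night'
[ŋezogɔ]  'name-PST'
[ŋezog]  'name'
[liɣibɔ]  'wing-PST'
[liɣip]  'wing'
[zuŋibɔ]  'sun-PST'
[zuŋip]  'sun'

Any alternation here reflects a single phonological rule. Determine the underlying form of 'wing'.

The stem for 'wing' ends in [b] in [liɣibɔ] but [p] in [liɣip].
The stem 'seed' ([ŋeŋibɔ], [ŋeŋib]) shows [b] unchanged in both environments, so [b] cannot be basic with [p] derived in isolation.
The underlying segment must be /p/; voiceless stops become voiced between vowels, yielding [b] there.
The underlying form of 'wing' is therefore /liɣip/.

/liɣip/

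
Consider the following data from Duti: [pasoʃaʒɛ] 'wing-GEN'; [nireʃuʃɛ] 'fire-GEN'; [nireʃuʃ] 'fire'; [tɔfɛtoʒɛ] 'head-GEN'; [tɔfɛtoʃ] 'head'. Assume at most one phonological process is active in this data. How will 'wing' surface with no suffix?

In [tɔfɛtoʒɛ] and [tɔfɛtoʃ] the final segment of 'head' alternates: [ʒ] ~ [ʃ].
The stem 'fire' ([nireʃuʃɛ], [nireʃuʃ]) shows [ʃ] unchanged in both environments, so [ʃ] cannot be basic with [ʒ] derived before the GEN suffix.
The underlying segment must be /ʒ/; voiced obstruents become voiceless word-finally, yielding [ʃ] there.
From [pasoʃaʒɛ] the stem 'wing' is /pasoʃaʒ/; word-finally this yields [pasoʃaʃ].

[pasoʃaʃ]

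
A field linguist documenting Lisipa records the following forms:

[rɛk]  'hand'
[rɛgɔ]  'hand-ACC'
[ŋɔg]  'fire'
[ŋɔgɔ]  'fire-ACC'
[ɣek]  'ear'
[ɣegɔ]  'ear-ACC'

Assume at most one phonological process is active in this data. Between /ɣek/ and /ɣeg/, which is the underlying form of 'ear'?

/ɣek/

'ear' shows [k] ~ [g] at the end of the stem ([ɣek] vs [ɣegɔ]).
If /g/ were underlying and a rule turned it into [k] in isolation, 'fire' would also alternate; but it has [g] in both [ŋɔg] and [ŋɔgɔ].
Therefore /k/ is basic and [g] is derived by intervocalic voicing (voiceless stops become voiced between vowels).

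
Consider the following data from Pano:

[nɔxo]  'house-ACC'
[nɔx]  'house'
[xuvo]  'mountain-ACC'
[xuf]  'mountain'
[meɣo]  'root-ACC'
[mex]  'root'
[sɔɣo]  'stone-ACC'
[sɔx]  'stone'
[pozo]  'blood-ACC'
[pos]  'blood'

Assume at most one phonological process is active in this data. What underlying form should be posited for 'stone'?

The root 'stone' surfaces as [sɔɣo] and [sɔx], with a stem-final [ɣ] ~ [x] alternation.
But 'house' keeps [x] in both environments ([nɔxo], [nɔx]), so there is no rule changing /x/ to [ɣ] before the ACC suffix.
The alternation reflects word-final obstruent devoicing: voiced obstruents become voiceless word-finally. /ɣ/ is underlying.
Hence 'stone' is /sɔɣ/ underlyingly.

/sɔɣ/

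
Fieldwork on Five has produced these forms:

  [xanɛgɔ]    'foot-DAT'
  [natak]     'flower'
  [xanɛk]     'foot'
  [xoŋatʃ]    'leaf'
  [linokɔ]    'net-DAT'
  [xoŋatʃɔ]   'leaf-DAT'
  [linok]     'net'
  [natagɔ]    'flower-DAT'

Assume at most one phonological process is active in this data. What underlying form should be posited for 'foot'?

In [xanɛgɔ] and [xanɛk] the final segment of 'foot' alternates: [g] ~ [k].
Compare 'net', with invariant [k] in [linokɔ] and [linok]: an analysis with underlying /k/ and a rule producing [g] before the DAT suffix would wrongly predict alternation here too.
Therefore /g/ is basic and [k] is derived by word-final obstruent devoicing (voiced obstruents become voiceless word-finally).

/xanɛg/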